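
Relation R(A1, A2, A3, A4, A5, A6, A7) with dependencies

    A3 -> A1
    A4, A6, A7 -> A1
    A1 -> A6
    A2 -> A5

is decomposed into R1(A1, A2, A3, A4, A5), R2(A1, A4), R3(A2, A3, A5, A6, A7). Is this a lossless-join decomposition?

No

Chase test. Columns are A1, A2, A3, A4, A5, A6, A7; row i has aⱼ where attribute j ∈ Ri, else bᵢⱼ.
Initial tableau (one row per fragment):
  row 1: a1 a2 a3 a4 a5 b16 b17
  row 2: a1 b22 b23 a4 b25 b26 b27
  row 3: b31 a2 a3 b34 a5 a6 a7
Rows 1 and 3 agree on A3; apply A3→A1 and equate their A1 entries.
Rows 1 and 2 agree on A1; apply A1→A6 and equate their A6 entries.
Rows 1 and 3 agree on A1; apply A1→A6 and equate their A6 entries.
No row becomes fully distinguished — the join is lossy.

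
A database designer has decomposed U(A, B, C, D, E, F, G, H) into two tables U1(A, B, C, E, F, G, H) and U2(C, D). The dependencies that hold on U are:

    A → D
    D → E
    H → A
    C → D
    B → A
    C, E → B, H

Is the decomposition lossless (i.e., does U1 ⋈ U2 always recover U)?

Common attributes: U1 ∩ U2 = {C}.
Closure of {C}: C → D applies, adding D; D → E applies, adding E; C, E → B, H applies, adding B, H; H → A applies, adding A. So (C)⁺ = {A, B, C, D, E, H}.
This closure contains every attribute of U2, so U1 ∩ U2 → U2. The join is lossless.

Yes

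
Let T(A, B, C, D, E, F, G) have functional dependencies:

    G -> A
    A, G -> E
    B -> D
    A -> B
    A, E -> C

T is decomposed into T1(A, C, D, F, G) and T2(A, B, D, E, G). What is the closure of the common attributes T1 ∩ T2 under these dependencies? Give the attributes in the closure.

A, B, C, D, E, G

T1 ∩ T2 = {A, D, G}.
A, G → E applies, adding E
A → B applies, adding B
A, E → C applies, adding C
Closure: {A, B, C, D, E, G}.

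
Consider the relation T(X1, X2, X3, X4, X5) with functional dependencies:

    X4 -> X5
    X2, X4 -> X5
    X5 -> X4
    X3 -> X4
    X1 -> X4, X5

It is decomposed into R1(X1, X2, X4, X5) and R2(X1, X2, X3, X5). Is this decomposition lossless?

Yes

Common attributes: R1 ∩ R2 = {X1, X2, X5}.
Closure of {X1, X2, X5}: X5 → X4 applies, adding X4. So (X1, X2, X5)⁺ = {X1, X2, X4, X5}.
This closure contains every attribute of R1, so R1 ∩ R2 → R1. The join is lossless.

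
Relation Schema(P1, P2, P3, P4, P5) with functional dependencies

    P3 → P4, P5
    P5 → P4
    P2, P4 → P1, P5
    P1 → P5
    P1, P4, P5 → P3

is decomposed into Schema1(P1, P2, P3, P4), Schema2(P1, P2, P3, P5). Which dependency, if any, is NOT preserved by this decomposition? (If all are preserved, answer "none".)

P5 → P4

Check P5 → P4: no single fragment contains all of {P4, P5}, and the restricted closure of {P5} across the fragments never reaches {P4}.
P3 → P4, P5 is preserved.
P2, P4 → P1, P5 is preserved.
P1 → P5 is preserved.
P1, P4, P5 → P3 is preserved.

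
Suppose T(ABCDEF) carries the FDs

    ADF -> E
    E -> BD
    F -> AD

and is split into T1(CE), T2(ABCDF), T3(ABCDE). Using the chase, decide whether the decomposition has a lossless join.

Chase test. Columns are ABCDEF; row i has aⱼ where attribute j ∈ Ti, else bᵢⱼ.
Initial tableau (one row per fragment):
  row 1: b11 b12 a3 b14 a5 b16
  row 2: a1 a2 a3 a4 b25 a6
  row 3: a1 a2 a3 a4 a5 b36
Rows 1 and 3 agree on E; apply E→BD and equate their BD entries.
No row becomes fully distinguished — the join is lossy.

No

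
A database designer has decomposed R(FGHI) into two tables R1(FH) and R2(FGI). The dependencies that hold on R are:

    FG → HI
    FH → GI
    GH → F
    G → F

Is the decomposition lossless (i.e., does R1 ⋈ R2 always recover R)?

Common attributes: R1 ∩ R2 = {F}.
No dependency enlarges {F}, so (F)⁺ = {F}.
The closure contains neither all of R1 = {FH} nor all of R2 = {FGI}, so the common attributes are not a superkey of either fragment. The join is lossy.

No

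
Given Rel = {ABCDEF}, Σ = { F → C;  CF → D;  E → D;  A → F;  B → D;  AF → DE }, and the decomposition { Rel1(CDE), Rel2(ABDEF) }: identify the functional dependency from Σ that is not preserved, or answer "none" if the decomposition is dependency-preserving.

Check F → C: no single fragment contains all of {CF}, and the restricted closure of {F} across the fragments never reaches {C}.
CF → D is preserved.
E → D is preserved.
A → F is preserved.
B → D is preserved.
AF → DE is preserved.

F → C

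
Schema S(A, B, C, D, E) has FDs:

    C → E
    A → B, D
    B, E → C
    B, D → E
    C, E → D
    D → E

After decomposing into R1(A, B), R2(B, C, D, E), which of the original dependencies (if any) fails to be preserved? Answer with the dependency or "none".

A → B, D

Check A → B, D: no single fragment contains all of {A, B, D}, and the restricted closure of {A} across the fragments never reaches {B, D}.
C → E is preserved.
B, E → C is preserved.
B, D → E is preserved.
C, E → D is preserved.
D → E is preserved.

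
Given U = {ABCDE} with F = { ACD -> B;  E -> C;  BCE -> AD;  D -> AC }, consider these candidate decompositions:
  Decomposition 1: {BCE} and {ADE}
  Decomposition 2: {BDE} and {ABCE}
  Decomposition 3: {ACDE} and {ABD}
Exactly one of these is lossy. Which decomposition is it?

Decomposition 1

Decomposition 1: common = {E}, closure = {CE} → lossy.
Decomposition 2: common = {BE}, closure = {ABCDE} → lossless.
Decomposition 3: common = {AD}, closure = {ABCD} → lossless.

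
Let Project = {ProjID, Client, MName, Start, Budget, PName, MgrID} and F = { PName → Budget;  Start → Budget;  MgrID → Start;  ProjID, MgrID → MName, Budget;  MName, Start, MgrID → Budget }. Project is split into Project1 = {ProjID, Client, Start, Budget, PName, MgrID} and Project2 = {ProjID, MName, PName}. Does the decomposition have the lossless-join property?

Common attributes: Project1 ∩ Project2 = {ProjID, PName}.
Closure of {ProjID, PName}: PName → Budget applies, adding Budget. So (ProjID, PName)⁺ = {ProjID, Budget, PName}.
The closure contains neither all of Project1 = {ProjID, Client, Start, Budget, PName, MgrID} nor all of Project2 = {ProjID, MName, PName}, so the common attributes are not a superkey of either fragment. The join is lossy.

No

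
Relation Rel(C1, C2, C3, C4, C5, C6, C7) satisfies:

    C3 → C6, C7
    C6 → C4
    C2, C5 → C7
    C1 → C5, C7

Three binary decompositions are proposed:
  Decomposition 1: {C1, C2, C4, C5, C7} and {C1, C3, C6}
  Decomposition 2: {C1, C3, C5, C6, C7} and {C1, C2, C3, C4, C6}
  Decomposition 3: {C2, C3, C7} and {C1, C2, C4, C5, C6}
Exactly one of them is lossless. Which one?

Decomposition 2

Decomposition 1: common = {C1}, closure = {C1, C5, C7} → lossy.
Decomposition 2: common = {C1, C3, C6}, closure = {C1, C3, C4, C5, C6, C7} → lossless.
Decomposition 3: common = {C2}, closure = {C2} → lossy.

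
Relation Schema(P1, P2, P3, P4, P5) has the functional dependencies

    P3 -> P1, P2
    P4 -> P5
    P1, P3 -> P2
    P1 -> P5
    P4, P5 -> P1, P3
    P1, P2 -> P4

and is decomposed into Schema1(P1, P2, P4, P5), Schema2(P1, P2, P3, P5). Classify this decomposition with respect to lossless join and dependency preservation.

lossless and dependency-preserving

Lossless test: (P1, P2, P5)⁺ = {P1, P2, P3, P4, P5}, which contains all of one fragment — lossless.
Dependency preservation: P4, P5 → P1, P3 is not contained in any single fragment, but the restricted closure of its left-hand side across the fragments still reaches the right-hand side; the remaining FDs each lie inside some fragment. All dependencies are preserved.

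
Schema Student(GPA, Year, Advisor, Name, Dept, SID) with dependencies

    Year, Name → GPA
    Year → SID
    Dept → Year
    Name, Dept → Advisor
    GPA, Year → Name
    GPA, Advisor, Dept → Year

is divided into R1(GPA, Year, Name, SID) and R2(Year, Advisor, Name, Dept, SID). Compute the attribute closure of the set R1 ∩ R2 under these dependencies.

GPA, Year, Name, SID

R1 ∩ R2 = {Year, Name, SID}.
Year, Name → GPA applies, adding GPA
Closure: {GPA, Year, Name, SID}.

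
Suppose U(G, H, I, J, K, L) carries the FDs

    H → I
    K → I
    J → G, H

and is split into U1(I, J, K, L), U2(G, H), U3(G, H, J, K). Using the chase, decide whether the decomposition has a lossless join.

Chase test. Columns are G, H, I, J, K, L; row i has aⱼ where attribute j ∈ Ui, else bᵢⱼ.
Initial tableau (one row per fragment):
  row 1: b11 b12 a3 a4 a5 a6
  row 2: a1 a2 b23 b24 b25 b26
  row 3: a1 a2 b33 a4 a5 b36
Rows 2 and 3 agree on H; apply H→I and equate their I entries.
Rows 1 and 3 agree on K; apply K→I and equate their I entries.
Rows 1 and 3 agree on J; apply J→G, H and equate their G, H entries.
Row 1 is now all distinguished symbols — the join is lossless.

Yes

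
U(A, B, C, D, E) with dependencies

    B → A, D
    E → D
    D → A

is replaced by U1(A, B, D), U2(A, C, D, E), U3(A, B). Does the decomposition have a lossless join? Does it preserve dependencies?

lossy but dependency-preserving

Lossless test (chase): Rows 1 and 3 agree on B; apply B→A, D and equate their A, D entries. No row becomes fully distinguished — the join is lossy.
Dependency preservation: every FD's attributes lie within a single fragment, so each can be enforced locally — preserved.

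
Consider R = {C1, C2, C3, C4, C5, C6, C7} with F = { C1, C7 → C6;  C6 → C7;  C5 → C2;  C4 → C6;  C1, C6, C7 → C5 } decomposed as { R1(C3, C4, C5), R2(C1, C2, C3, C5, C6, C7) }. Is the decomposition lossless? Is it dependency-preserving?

Lossless test: (C3, C5)⁺ = {C2, C3, C5}, which is a superkey of neither fragment — lossy.
Dependency preservation: the restricted closure of {C4} across the fragments never reaches {C6}, so C4 → C6 cannot be enforced without a join — not preserved.

lossy and not dependency-preserving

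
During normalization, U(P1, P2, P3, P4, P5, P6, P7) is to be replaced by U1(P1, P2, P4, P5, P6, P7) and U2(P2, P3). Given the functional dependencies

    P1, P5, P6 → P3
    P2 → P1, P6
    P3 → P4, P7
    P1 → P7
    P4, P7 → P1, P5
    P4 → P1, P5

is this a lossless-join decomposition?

No

Common attributes: U1 ∩ U2 = {P2}.
Closure of {P2}: P2 → P1, P6 applies, adding P1, P6; P1 → P7 applies, adding P7. So (P2)⁺ = {P1, P2, P6, P7}.
The closure contains neither all of U1 = {P1, P2, P4, P5, P6, P7} nor all of U2 = {P2, P3}, so the common attributes are not a superkey of either fragment. The join is lossy.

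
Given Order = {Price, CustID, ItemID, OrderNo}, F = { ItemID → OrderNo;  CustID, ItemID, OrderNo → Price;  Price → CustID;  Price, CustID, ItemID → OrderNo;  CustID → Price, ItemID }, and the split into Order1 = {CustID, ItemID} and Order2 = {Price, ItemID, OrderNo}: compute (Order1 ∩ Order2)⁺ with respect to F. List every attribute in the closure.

ItemID, OrderNo

Order1 ∩ Order2 = {ItemID}.
ItemID → OrderNo applies, adding OrderNo
Closure: {ItemID, OrderNo}.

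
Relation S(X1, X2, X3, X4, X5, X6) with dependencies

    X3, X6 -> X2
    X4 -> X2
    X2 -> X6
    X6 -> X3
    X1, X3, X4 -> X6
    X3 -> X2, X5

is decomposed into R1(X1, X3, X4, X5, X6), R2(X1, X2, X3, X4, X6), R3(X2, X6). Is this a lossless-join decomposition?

Chase test. Columns are X1, X2, X3, X4, X5, X6; row i has aⱼ where attribute j ∈ Ri, else bᵢⱼ.
Initial tableau (one row per fragment):
  row 1: a1 b12 a3 a4 a5 a6
  row 2: a1 a2 a3 a4 b25 a6
  row 3: b31 a2 b33 b34 b35 a6
Rows 1 and 2 agree on X3, X6; apply X3, X6→X2 and equate their X2 entries.
Rows 1 and 3 agree on X6; apply X6→X3 and equate their X3 entries.
Rows 1 and 2 agree on X3; apply X3→X2, X5 and equate their X2, X5 entries.
Rows 1 and 3 agree on X3; apply X3→X2, X5 and equate their X2, X5 entries.
Row 1 is now all distinguished symbols — the join is lossless.

Yes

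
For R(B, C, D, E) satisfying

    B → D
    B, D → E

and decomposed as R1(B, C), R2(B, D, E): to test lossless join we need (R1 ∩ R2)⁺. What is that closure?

R1 ∩ R2 = {B}.
B → D applies, adding D
B, D → E applies, adding E
Closure: {B, D, E}.

B, D, E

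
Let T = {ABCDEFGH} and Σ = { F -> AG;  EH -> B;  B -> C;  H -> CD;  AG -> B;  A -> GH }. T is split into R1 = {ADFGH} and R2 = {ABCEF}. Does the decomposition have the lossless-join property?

Common attributes: R1 ∩ R2 = {AF}.
Closure of {AF}: F → AG applies, adding G; AG → B applies, adding B; A → GH applies, adding H; B → C applies, adding C; H → CD applies, adding D. So (AF)⁺ = {ABCDFGH}.
This closure contains every attribute of R1, so R1 ∩ R2 → R1. The join is lossless.

Yes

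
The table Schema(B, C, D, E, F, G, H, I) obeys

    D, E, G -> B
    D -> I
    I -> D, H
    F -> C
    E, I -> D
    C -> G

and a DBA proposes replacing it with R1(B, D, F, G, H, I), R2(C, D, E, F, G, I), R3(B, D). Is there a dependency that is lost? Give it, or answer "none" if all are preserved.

D, E, G -> B

Check D, E, G → B: no single fragment contains all of {B, D, E, G}, and the restricted closure of {D, E, G} across the fragments never reaches {B}.
D → I is preserved.
I → D, H is preserved.
F → C is preserved.
E, I → D is preserved.
C → G is preserved.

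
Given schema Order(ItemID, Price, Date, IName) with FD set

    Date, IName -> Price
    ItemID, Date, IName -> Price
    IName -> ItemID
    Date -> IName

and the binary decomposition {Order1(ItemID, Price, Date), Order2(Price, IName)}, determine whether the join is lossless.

No

Common attributes: Order1 ∩ Order2 = {Price}.
No dependency enlarges {Price}, so (Price)⁺ = {Price}.
The closure contains neither all of Order1 = {ItemID, Price, Date} nor all of Order2 = {Price, IName}, so the common attributes are not a superkey of either fragment. The join is lossy.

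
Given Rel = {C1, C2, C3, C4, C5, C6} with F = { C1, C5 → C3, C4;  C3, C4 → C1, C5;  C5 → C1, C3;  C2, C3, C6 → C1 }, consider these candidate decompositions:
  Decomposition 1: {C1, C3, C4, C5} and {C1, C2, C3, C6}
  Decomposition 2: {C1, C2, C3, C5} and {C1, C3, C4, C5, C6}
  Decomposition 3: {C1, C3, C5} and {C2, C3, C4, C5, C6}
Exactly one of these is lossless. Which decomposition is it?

Decomposition 3

Decomposition 1: common = {C1, C3}, closure = {C1, C3} → lossy.
Decomposition 2: common = {C1, C3, C5}, closure = {C1, C3, C4, C5} → lossy.
Decomposition 3: common = {C3, C5}, closure = {C1, C3, C4, C5} → lossless.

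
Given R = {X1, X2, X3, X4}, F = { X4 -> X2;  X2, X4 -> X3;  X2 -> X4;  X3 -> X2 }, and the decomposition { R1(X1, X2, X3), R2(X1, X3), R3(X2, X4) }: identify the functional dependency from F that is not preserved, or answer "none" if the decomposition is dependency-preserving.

X4 → X2 lies within R3.
X2, X4 → X3: restricted closure across fragments reaches X3.
X2 → X4 lies within R3.
X3 → X2 lies within R1.
Every dependency is enforceable on the fragments, so the decomposition is dependency-preserving.

none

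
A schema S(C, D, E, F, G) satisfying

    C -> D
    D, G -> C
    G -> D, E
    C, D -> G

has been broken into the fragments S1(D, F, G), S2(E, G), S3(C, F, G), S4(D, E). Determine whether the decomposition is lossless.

Yes

Chase test. Columns are C, D, E, F, G; row i has aⱼ where attribute j ∈ Si, else bᵢⱼ.
Initial tableau (one row per fragment):
  row 1: b11 a2 b13 a4 a5
  row 2: b21 b22 a3 b24 a5
  row 3: a1 b32 b33 a4 a5
  row 4: b41 a2 a3 b44 b45
Rows 1 and 2 agree on G; apply G→D, E and equate their D, E entries.
Rows 1 and 3 agree on G; apply G→D, E and equate their D, E entries.
Rows 1 and 2 agree on D, G; apply D, G→C and equate their C entries.
Rows 1 and 3 agree on D, G; apply D, G→C and equate their C entries.
Row 1 is now all distinguished symbols — the join is lossless.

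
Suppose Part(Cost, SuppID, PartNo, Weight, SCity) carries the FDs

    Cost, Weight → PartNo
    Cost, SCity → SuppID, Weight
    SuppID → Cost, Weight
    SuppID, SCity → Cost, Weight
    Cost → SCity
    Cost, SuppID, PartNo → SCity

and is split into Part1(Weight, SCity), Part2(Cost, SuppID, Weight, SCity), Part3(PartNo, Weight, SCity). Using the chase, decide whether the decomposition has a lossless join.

Chase test. Columns are Cost, SuppID, PartNo, Weight, SCity; row i has aⱼ where attribute j ∈ Parti, else bᵢⱼ.
Initial tableau (one row per fragment):
  row 1: b11 b12 b13 a4 a5
  row 2: a1 a2 b23 a4 a5
  row 3: b31 b32 a3 a4 a5
No row becomes fully distinguished — the join is lossy.

No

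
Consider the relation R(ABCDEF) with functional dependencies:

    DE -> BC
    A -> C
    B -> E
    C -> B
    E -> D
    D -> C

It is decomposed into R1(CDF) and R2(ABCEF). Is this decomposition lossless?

Common attributes: R1 ∩ R2 = {CF}.
Closure of {CF}: C → B applies, adding B; B → E applies, adding E; E → D applies, adding D. So (CF)⁺ = {BCDEF}.
This closure contains every attribute of R1, so R1 ∩ R2 → R1. The join is lossless.

Yes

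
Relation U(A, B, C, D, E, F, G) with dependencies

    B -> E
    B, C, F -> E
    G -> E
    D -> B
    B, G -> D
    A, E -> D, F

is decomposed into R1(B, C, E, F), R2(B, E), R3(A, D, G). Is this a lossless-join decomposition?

Chase test. Columns are A, B, C, D, E, F, G; row i has aⱼ where attribute j ∈ Ri, else bᵢⱼ.
Initial tableau (one row per fragment):
  row 1: b11 a2 a3 b14 a5 a6 b17
  row 2: b21 a2 b23 b24 a5 b26 b27
  row 3: a1 b32 b33 a4 b35 b36 a7
No row becomes fully distinguished — the join is lossy.

No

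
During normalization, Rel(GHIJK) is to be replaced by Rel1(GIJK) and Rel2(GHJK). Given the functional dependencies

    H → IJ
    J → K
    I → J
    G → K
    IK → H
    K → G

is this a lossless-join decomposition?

Common attributes: Rel1 ∩ Rel2 = {GJK}.
No dependency enlarges {GJK}, so (GJK)⁺ = {GJK}.
The closure contains neither all of Rel1 = {GIJK} nor all of Rel2 = {GHJK}, so the common attributes are not a superkey of either fragment. The join is lossy.

No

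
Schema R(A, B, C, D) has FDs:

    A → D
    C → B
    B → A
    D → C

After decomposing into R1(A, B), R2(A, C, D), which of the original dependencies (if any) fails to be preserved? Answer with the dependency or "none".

A → D lies within R2.
C → B: restricted closure across fragments reaches B.
B → A lies within R1.
D → C lies within R2.
Every dependency is enforceable on the fragments, so the decomposition is dependency-preserving.

none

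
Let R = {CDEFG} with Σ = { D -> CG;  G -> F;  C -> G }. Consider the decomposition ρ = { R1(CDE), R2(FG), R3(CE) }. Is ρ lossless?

No

Chase test. Columns are CDEFG; row i has aⱼ where attribute j ∈ Ri, else bᵢⱼ.
Initial tableau (one row per fragment):
  row 1: a1 a2 a3 b14 b15
  row 2: b21 b22 b23 a4 a5
  row 3: a1 b32 a3 b34 b35
Rows 1 and 3 agree on C; apply C→G and equate their G entries.
Rows 1 and 3 agree on G; apply G→F and equate their F entries.
No row becomes fully distinguished — the join is lossy.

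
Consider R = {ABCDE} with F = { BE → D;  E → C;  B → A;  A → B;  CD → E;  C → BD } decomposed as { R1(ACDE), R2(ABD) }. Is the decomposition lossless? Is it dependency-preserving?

Lossless test: (AD)⁺ = {ABD}, which contains all of one fragment — lossless.
Dependency preservation: BE → D; C → BD are not contained in any single fragment, but the restricted closure of each left-hand side across the fragments still reaches the right-hand side; the remaining FDs each lie inside some fragment. All dependencies are preserved.

lossless and dependency-preserving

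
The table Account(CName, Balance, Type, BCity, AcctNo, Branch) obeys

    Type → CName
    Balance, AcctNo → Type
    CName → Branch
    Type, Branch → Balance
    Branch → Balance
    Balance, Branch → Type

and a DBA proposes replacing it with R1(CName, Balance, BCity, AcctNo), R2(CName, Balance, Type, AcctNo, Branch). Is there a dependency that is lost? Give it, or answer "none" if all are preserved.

none

Type → CName lies within R2.
Balance, AcctNo → Type lies within R2.
CName → Branch lies within R2.
Type, Branch → Balance lies within R2.
Branch → Balance lies within R2.
Balance, Branch → Type lies within R2.
Every dependency is enforceable on the fragments, so the decomposition is dependency-preserving.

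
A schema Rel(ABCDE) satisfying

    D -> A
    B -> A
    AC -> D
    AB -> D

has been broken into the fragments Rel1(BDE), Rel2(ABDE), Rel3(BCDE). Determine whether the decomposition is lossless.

Yes

Chase test. Columns are ABCDE; row i has aⱼ where attribute j ∈ Reli, else bᵢⱼ.
Initial tableau (one row per fragment):
  row 1: b11 a2 b13 a4 a5
  row 2: a1 a2 b23 a4 a5
  row 3: b31 a2 a3 a4 a5
Rows 1 and 2 agree on D; apply D→A and equate their A entries.
Rows 1 and 3 agree on D; apply D→A and equate their A entries.
Row 3 is now all distinguished symbols — the join is lossless.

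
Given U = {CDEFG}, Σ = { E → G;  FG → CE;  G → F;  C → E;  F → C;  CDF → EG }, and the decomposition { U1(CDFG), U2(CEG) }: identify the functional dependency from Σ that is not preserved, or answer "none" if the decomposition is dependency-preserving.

none

E → G lies within U2.
FG → CE: restricted closure across fragments reaches CE.
G → F lies within U1.
C → E lies within U2.
F → C lies within U1.
CDF → EG: restricted closure across fragments reaches EG.
Every dependency is enforceable on the fragments, so the decomposition is dependency-preserving.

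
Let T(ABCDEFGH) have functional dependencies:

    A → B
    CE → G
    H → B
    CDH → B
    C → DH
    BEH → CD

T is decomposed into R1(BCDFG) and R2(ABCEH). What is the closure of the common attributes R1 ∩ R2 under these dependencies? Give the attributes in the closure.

R1 ∩ R2 = {BC}.
C → DH applies, adding DH
Closure: {BCDH}.

BCDH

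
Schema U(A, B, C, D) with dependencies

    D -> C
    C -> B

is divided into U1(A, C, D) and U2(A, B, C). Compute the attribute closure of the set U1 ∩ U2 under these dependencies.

U1 ∩ U2 = {A, C}.
C → B applies, adding B
Closure: {A, B, C}.

A, B, C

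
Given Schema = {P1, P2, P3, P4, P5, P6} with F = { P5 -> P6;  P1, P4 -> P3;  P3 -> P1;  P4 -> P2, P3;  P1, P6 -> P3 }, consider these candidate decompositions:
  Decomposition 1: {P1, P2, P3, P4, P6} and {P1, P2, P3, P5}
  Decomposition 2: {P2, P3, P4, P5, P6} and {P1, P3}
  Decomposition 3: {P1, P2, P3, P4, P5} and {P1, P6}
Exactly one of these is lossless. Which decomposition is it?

Decomposition 1: common = {P1, P2, P3}, closure = {P1, P2, P3} → lossy.
Decomposition 2: common = {P3}, closure = {P1, P3} → lossless.
Decomposition 3: common = {P1}, closure = {P1} → lossy.

Decomposition 2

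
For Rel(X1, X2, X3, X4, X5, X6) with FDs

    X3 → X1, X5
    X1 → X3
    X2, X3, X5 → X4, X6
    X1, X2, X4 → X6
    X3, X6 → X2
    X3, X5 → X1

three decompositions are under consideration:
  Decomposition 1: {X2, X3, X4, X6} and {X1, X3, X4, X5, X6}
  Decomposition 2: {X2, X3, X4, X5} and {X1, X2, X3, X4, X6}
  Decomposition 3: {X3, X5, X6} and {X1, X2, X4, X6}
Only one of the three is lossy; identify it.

Decomposition 3

Decomposition 1: common = {X3, X4, X6}, closure = {X1, X2, X3, X4, X5, X6} → lossless.
Decomposition 2: common = {X2, X3, X4}, closure = {X1, X2, X3, X4, X5, X6} → lossless.
Decomposition 3: common = {X6}, closure = {X6} → lossy.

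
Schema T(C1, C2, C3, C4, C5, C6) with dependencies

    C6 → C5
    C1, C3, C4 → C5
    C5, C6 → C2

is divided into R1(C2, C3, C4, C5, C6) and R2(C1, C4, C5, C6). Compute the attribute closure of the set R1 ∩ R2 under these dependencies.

C2, C4, C5, C6

R1 ∩ R2 = {C4, C5, C6}.
C5, C6 → C2 applies, adding C2
Closure: {C2, C4, C5, C6}.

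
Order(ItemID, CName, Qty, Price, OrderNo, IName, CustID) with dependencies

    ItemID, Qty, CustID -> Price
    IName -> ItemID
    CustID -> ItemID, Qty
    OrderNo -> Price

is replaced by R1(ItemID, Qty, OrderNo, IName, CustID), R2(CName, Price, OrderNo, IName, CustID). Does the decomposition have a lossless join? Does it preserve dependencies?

lossless and dependency-preserving

Lossless test: (OrderNo, IName, CustID)⁺ = {ItemID, Qty, Price, OrderNo, IName, CustID}, which contains all of one fragment — lossless.
Dependency preservation: ItemID, Qty, CustID → Price is not contained in any single fragment, but the restricted closure of its left-hand side across the fragments still reaches the right-hand side; the remaining FDs each lie inside some fragment. All dependencies are preserved.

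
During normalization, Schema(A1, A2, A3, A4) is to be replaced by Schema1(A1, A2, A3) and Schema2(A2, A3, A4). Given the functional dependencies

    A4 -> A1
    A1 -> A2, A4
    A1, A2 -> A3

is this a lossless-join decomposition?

Common attributes: Schema1 ∩ Schema2 = {A2, A3}.
No dependency enlarges {A2, A3}, so (A2, A3)⁺ = {A2, A3}.
The closure contains neither all of Schema1 = {A1, A2, A3} nor all of Schema2 = {A2, A3, A4}, so the common attributes are not a superkey of either fragment. The join is lossy.

No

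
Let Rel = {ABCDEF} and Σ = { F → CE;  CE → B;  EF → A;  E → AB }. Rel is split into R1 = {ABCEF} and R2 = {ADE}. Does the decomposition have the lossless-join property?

Common attributes: R1 ∩ R2 = {AE}.
Closure of {AE}: E → AB applies, adding B. So (AE)⁺ = {ABE}.
The closure contains neither all of R1 = {ABCEF} nor all of R2 = {ADE}, so the common attributes are not a superkey of either fragment. The join is lossy.

No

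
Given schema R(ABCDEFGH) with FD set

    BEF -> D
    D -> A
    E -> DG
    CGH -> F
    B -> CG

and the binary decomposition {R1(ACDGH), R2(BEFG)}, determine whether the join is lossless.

No

Common attributes: R1 ∩ R2 = {G}.
No dependency enlarges {G}, so (G)⁺ = {G}.
The closure contains neither all of R1 = {ACDGH} nor all of R2 = {BEFG}, so the common attributes are not a superkey of either fragment. The join is lossy.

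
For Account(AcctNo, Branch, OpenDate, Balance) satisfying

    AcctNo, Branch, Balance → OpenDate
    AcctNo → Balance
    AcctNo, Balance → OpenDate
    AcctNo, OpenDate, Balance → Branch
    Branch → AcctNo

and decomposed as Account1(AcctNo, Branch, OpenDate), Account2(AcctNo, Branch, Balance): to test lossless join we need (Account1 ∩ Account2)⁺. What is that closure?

Account1 ∩ Account2 = {AcctNo, Branch}.
AcctNo → Balance applies, adding Balance
AcctNo, Balance → OpenDate applies, adding OpenDate
Closure: {AcctNo, Branch, OpenDate, Balance}.

AcctNo, Branch, OpenDate, Balance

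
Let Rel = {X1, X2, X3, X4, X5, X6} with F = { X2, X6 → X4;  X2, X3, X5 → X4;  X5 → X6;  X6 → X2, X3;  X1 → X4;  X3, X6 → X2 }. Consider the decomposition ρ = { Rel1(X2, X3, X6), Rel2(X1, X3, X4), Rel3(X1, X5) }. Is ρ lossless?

No

Chase test. Columns are X1, X2, X3, X4, X5, X6; row i has aⱼ where attribute j ∈ Reli, else bᵢⱼ.
Initial tableau (one row per fragment):
  row 1: b11 a2 a3 b14 b15 a6
  row 2: a1 b22 a3 a4 b25 b26
  row 3: a1 b32 b33 b34 a5 b36
Rows 2 and 3 agree on X1; apply X1→X4 and equate their X4 entries.
No row becomes fully distinguished — the join is lossy.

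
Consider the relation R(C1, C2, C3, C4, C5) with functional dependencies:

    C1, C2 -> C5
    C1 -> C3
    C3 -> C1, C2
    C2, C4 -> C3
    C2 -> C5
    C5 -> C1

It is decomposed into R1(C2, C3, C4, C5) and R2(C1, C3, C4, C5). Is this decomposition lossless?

Common attributes: R1 ∩ R2 = {C3, C4, C5}.
Closure of {C3, C4, C5}: C3 → C1, C2 applies, adding C1, C2. So (C3, C4, C5)⁺ = {C1, C2, C3, C4, C5}.
This closure contains every attribute of R1, so R1 ∩ R2 → R1. The join is lossless.

Yes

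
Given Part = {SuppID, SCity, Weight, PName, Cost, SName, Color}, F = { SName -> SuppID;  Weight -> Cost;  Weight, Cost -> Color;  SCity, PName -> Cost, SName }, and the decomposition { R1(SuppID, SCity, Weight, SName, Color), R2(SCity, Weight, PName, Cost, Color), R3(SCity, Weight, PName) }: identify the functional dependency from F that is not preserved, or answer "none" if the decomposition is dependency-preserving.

Check SCity, PName → Cost, SName: no single fragment contains all of {SCity, PName, Cost, SName}, and the restricted closure of {SCity, PName} across the fragments never reaches {Cost, SName}.
SName → SuppID is preserved.
Weight → Cost is preserved.
Weight, Cost → Color is preserved.

SCity, PName -> Cost, SName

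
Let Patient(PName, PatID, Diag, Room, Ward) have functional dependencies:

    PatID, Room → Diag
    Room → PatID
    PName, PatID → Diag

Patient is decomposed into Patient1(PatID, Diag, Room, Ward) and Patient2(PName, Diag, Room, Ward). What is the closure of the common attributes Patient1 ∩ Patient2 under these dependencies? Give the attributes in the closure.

PatID, Diag, Room, Ward

Patient1 ∩ Patient2 = {Diag, Room, Ward}.
Room → PatID applies, adding PatID
Closure: {PatID, Diag, Room, Ward}.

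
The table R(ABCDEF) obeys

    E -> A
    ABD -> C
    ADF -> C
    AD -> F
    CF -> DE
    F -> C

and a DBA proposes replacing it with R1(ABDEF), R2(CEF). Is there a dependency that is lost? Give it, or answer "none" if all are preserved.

none

E → A lies within R1.
ABD → C: restricted closure across fragments reaches C.
ADF → C: restricted closure across fragments reaches C.
AD → F lies within R1.
CF → DE: restricted closure across fragments reaches DE.
F → C lies within R2.
Every dependency is enforceable on the fragments, so the decomposition is dependency-preserving.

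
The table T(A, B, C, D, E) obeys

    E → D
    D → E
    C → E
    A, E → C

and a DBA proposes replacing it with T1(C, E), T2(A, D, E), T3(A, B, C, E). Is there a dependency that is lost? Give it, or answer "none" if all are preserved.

E → D lies within T2.
D → E lies within T2.
C → E lies within T1.
A, E → C lies within T3.
Every dependency is enforceable on the fragments, so the decomposition is dependency-preserving.

none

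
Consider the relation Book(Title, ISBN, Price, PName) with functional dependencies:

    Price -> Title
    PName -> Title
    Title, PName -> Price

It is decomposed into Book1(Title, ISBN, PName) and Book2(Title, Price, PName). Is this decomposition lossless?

Common attributes: Book1 ∩ Book2 = {Title, PName}.
Closure of {Title, PName}: Title, PName → Price applies, adding Price. So (Title, PName)⁺ = {Title, Price, PName}.
This closure contains every attribute of Book2, so Book1 ∩ Book2 → Book2. The join is lossless.

Yes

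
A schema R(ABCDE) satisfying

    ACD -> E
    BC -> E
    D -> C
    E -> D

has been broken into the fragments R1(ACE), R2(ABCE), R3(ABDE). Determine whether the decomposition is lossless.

Yes

Chase test. Columns are ABCDE; row i has aⱼ where attribute j ∈ Ri, else bᵢⱼ.
Initial tableau (one row per fragment):
  row 1: a1 b12 a3 b14 a5
  row 2: a1 a2 a3 b24 a5
  row 3: a1 a2 b33 a4 a5
Rows 1 and 2 agree on E; apply E→D and equate their D entries.
Rows 1 and 3 agree on E; apply E→D and equate their D entries.
Rows 1 and 3 agree on D; apply D→C and equate their C entries.
Row 2 is now all distinguished symbols — the join is lossless.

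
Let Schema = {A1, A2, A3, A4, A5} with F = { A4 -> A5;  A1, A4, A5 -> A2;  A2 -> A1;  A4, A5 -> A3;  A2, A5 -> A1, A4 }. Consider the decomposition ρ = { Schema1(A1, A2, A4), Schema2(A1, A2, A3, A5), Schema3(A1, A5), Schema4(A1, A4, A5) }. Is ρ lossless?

Yes

Chase test. Columns are A1, A2, A3, A4, A5; row i has aⱼ where attribute j ∈ Schemai, else bᵢⱼ.
Initial tableau (one row per fragment):
  row 1: a1 a2 b13 a4 b15
  row 2: a1 a2 a3 b24 a5
  row 3: a1 b32 b33 b34 a5
  row 4: a1 b42 b43 a4 a5
Rows 1 and 4 agree on A4; apply A4→A5 and equate their A5 entries.
Rows 1 and 4 agree on A1, A4, A5; apply A1, A4, A5→A2 and equate their A2 entries.
Rows 1 and 4 agree on A4, A5; apply A4, A5→A3 and equate their A3 entries.
Rows 1 and 2 agree on A2, A5; apply A2, A5→A1, A4 and equate their A1, A4 entries.
Rows 1 and 2 agree on A4, A5; apply A4, A5→A3 and equate their A3 entries.
Row 1 is now all distinguished symbols — the join is lossless.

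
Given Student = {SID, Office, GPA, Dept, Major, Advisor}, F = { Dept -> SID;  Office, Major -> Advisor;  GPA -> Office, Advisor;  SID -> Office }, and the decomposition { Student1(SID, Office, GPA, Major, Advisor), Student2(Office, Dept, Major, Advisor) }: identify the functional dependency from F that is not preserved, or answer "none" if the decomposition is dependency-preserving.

Dept -> SID

Check Dept → SID: no single fragment contains all of {SID, Dept}, and the restricted closure of {Dept} across the fragments never reaches {SID}.
Office, Major → Advisor is preserved.
GPA → Office, Advisor is preserved.
SID → Office is preserved.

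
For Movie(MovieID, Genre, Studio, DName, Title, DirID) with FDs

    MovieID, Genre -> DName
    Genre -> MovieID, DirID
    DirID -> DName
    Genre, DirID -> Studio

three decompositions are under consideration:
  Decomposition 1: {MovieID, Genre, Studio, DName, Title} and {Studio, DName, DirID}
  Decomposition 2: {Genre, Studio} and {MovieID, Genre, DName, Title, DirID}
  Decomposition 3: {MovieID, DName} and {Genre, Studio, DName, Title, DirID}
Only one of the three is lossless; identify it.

Decomposition 2

Decomposition 1: common = {Studio, DName}, closure = {Studio, DName} → lossy.
Decomposition 2: common = {Genre}, closure = {MovieID, Genre, Studio, DName, DirID} → lossless.
Decomposition 3: common = {DName}, closure = {DName} → lossy.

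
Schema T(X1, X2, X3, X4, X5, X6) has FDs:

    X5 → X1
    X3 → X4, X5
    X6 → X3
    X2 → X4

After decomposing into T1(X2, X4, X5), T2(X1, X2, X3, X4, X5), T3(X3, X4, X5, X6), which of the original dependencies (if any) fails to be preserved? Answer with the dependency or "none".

none

X5 → X1 lies within T2.
X3 → X4, X5 lies within T2.
X6 → X3 lies within T3.
X2 → X4 lies within T1.
Every dependency is enforceable on the fragments, so the decomposition is dependency-preserving.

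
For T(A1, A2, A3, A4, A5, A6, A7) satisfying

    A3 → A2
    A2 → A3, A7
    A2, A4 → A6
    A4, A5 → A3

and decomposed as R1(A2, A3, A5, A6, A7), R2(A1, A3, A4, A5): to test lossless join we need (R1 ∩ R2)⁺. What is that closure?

R1 ∩ R2 = {A3, A5}.
A3 → A2 applies, adding A2
A2 → A3, A7 applies, adding A7
Closure: {A2, A3, A5, A7}.

A2, A3, A5, A7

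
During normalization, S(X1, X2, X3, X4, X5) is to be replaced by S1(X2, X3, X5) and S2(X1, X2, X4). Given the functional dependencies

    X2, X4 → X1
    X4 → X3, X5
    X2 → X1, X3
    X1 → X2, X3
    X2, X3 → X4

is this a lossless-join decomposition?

Common attributes: S1 ∩ S2 = {X2}.
Closure of {X2}: X2 → X1, X3 applies, adding X1, X3; X2, X3 → X4 applies, adding X4; X4 → X3, X5 applies, adding X5. So (X2)⁺ = {X1, X2, X3, X4, X5}.
This closure contains every attribute of S1, so S1 ∩ S2 → S1. The join is lossless.

Yes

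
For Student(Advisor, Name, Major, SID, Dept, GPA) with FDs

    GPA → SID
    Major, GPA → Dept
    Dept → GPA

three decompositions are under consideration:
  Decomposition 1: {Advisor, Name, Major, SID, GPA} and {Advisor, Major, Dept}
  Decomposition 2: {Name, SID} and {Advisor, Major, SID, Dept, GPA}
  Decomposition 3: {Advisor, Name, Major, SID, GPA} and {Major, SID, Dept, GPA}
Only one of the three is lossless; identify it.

Decomposition 1: common = {Advisor, Major}, closure = {Advisor, Major} → lossy.
Decomposition 2: common = {SID}, closure = {SID} → lossy.
Decomposition 3: common = {Major, SID, GPA}, closure = {Major, SID, Dept, GPA} → lossless.

Decomposition 3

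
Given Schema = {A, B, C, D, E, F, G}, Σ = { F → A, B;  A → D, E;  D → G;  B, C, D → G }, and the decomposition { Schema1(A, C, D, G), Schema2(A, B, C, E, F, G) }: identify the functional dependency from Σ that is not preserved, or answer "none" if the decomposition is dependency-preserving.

none

F → A, B lies within Schema2.
A → D, E: restricted closure across fragments reaches D, E.
D → G lies within Schema1.
B, C, D → G: restricted closure across fragments reaches G.
Every dependency is enforceable on the fragments, so the decomposition is dependency-preserving.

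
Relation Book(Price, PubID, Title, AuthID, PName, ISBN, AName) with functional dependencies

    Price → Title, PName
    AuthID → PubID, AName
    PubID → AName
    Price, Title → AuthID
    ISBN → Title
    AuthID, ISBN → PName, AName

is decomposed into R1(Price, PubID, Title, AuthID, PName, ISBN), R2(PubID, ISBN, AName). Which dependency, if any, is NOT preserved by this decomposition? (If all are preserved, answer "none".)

none

Price → Title, PName lies within R1.
AuthID → PubID, AName: restricted closure across fragments reaches PubID, AName.
PubID → AName lies within R2.
Price, Title → AuthID lies within R1.
ISBN → Title lies within R1.
AuthID, ISBN → PName, AName: restricted closure across fragments reaches PName, AName.
Every dependency is enforceable on the fragments, so the decomposition is dependency-preserving.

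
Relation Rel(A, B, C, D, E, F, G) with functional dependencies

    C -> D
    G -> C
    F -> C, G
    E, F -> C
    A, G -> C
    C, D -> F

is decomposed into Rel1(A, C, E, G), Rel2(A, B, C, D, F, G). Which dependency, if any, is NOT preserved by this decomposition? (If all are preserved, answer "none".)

C → D lies within Rel2.
G → C lies within Rel1.
F → C, G lies within Rel2.
E, F → C: restricted closure across fragments reaches C.
A, G → C lies within Rel1.
C, D → F lies within Rel2.
Every dependency is enforceable on the fragments, so the decomposition is dependency-preserving.

none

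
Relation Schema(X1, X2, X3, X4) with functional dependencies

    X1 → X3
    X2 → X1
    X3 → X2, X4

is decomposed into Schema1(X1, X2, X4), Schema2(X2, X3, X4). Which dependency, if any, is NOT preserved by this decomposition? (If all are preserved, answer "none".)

none

X1 → X3: restricted closure across fragments reaches X3.
X2 → X1 lies within Schema1.
X3 → X2, X4 lies within Schema2.
Every dependency is enforceable on the fragments, so the decomposition is dependency-preserving.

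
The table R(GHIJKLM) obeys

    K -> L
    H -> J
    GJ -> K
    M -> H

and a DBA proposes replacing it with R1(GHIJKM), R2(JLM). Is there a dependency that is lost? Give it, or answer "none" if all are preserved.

K -> L

Check K → L: no single fragment contains all of {KL}, and the restricted closure of {K} across the fragments never reaches {L}.
H → J is preserved.
GJ → K is preserved.
M → H is preserved.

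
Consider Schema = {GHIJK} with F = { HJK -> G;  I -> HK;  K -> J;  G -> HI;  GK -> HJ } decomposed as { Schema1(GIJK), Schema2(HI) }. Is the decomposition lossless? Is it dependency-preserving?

lossless but not dependency-preserving

Lossless test: (I)⁺ = {GHIJK}, which contains all of one fragment — lossless.
Dependency preservation: the restricted closure of {HJK} across the fragments never reaches {G}, so HJK → G cannot be enforced without a join — not preserved.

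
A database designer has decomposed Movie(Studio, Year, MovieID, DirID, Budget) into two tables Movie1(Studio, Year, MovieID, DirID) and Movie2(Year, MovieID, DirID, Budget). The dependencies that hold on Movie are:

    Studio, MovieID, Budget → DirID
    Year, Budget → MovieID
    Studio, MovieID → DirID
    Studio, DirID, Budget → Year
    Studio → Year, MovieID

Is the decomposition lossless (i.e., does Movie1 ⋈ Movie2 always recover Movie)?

Common attributes: Movie1 ∩ Movie2 = {Year, MovieID, DirID}.
No dependency enlarges {Year, MovieID, DirID}, so (Year, MovieID, DirID)⁺ = {Year, MovieID, DirID}.
The closure contains neither all of Movie1 = {Studio, Year, MovieID, DirID} nor all of Movie2 = {Year, MovieID, DirID, Budget}, so the common attributes are not a superkey of either fragment. The join is lossy.

No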